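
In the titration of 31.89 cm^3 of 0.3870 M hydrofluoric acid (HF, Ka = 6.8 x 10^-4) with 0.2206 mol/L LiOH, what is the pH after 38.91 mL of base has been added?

3.53

Initial n(HF) = 0.3870 x 0.03189 = 0.01234 mol.
n(LiOH) added = 0.2206 x 0.03891 = 0.008584 mol, converting that many moles of HF to F-.
Remaining n(HF) = 0.003758 mol; n(F-) = 0.008584 mol.
By Henderson-Hasselbalch, pH = pKa + log([A^-]/[HA]) = 3.17 + log(0.008584/0.003758) = 3.17 + (+0.36) = 3.53.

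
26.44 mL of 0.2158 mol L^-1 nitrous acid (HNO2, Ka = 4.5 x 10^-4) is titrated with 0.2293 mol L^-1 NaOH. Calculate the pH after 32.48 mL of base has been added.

n(acid) = 0.2158 x 0.02644 = 0.005706 mol; n(NaOH) added = 0.2293 x 0.03248 = 0.007448 mol.
Base is in excess by 0.007448 - 0.005706 = 0.001742 mol in a total volume of 0.05892 L.
[OH^-] = 0.001742/0.05892 = 0.02956 M, so pOH = 1.53 and pH = 14.00 - 1.53 = 12.47.

12.47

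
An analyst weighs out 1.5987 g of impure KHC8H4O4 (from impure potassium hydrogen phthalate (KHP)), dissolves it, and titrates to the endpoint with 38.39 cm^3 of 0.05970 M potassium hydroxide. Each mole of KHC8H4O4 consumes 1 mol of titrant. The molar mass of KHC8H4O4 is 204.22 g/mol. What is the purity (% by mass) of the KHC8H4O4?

29.3%

n(KOH) = 0.05970 x 0.03839 = 0.002292 mol.
n(KHC8H4O4) = 0.002292 / 1 = 0.002292 mol.
mass of KHC8H4O4 = 0.002292 x 204.22 = 0.4680 g.
% purity = 0.4680 / 1.5987 x 100 = 29.3%.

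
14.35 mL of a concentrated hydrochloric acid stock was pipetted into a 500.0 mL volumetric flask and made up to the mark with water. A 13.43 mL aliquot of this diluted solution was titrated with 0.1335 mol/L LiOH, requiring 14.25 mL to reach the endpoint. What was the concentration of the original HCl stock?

n(LiOH) = 0.1335 x 0.01425 = 0.001902 mol.
n(HCl) in the aliquot = 0.001902 mol.
[diluted HCl] = 0.001902 / 0.01343 = 0.1417 M.
Dilution factor = 500.0/14.35 = 34.84, so [stock] = 0.1417 x 34.84 = 4.94 M.

4.94 M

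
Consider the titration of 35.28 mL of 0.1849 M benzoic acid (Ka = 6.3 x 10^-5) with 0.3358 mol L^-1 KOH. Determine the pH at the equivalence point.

n(C6H5COOH) = 0.1849 x 0.03528 = 0.006523 mol; V(KOH) at equivalence = 0.006523/0.3358 = 0.01943 L.
At equivalence all the acid is converted to C6H5COO-; total volume = 0.03528 + 0.01943 = 0.05471 L, so [C6H5COO-] = 0.006523/0.05471 = 0.1192 M.
Kb = Kw/Ka = 1.0e-14 / 6.3 x 10^-5 = 1.59e-10.
[OH^-] = sqrt(Kb x [C6H5COO-]) = sqrt(1.59e-10 x 0.1192) = 4.35e-6 M.
pOH = 5.36, so pH = 14.00 - 5.36 = 8.64.

8.64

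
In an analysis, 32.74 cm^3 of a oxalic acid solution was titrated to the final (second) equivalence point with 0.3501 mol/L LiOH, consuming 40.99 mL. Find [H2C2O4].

n(LiOH) = 0.3501 x 0.04099 = 0.01435 mol.
At the final (second) equivalence point, 2 mol OH^- react per mol H2C2O4, so n(H2C2O4) = 0.01435 / 2 = 0.007175 mol.
[H2C2O4] = 0.007175 / 0.03274 L = 0.219 M.

0.219 M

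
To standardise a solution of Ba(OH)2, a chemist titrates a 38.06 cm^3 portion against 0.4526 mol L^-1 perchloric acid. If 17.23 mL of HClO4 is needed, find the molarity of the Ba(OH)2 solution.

0.102 M

n(HClO4) delivered = 0.4526 x 0.01723 = 0.007798 mol.
The reaction is 1 Ba(OH)2 + 2 HClO4, so n(Ba(OH)2) = 0.007798 x 1/2 = 0.003899 mol.
[Ba(OH)2] = 0.003899 mol / 0.03806 L = 0.102 M.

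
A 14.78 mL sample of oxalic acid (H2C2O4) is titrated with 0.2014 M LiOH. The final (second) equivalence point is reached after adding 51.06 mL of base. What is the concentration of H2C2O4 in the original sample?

n(LiOH) = 0.2014 x 0.05106 = 0.01028 mol.
At the final (second) equivalence point, 2 mol OH^- react per mol H2C2O4, so n(H2C2O4) = 0.01028 / 2 = 0.005142 mol.
[H2C2O4] = 0.005142 / 0.01478 L = 0.348 M.

0.348 M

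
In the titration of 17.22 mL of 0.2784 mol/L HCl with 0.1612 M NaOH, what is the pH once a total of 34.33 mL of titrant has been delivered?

12.16

n(acid) = 0.2784 x 0.01722 = 0.004794 mol; n(NaOH) added = 0.1612 x 0.03433 = 0.005534 mol.
Base is in excess by 0.005534 - 0.004794 = 0.0007399 mol in a total volume of 0.05155 L.
[OH^-] = 0.0007399/0.05155 = 0.01435 M, so pOH = 1.84 and pH = 14.00 - 1.84 = 12.16.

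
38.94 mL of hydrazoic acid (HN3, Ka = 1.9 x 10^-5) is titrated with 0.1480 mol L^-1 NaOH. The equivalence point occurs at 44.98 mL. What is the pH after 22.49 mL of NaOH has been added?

22.49 mL is exactly half the equivalence volume (44.98/2), i.e. the half-equivalence point.
There, n(HA) = n(A^-), so pH = pKa = -log(1.9 x 10^-5) = 4.72.

4.72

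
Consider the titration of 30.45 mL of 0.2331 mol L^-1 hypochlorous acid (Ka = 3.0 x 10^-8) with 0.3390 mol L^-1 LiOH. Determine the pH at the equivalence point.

10.33

n(HClO) = 0.2331 x 0.03045 = 0.007098 mol; V(LiOH) at equivalence = 0.007098/0.3390 = 0.02094 L.
At equivalence all the acid is converted to ClO-; total volume = 0.03045 + 0.02094 = 0.05139 L, so [ClO-] = 0.007098/0.05139 = 0.1381 M.
Kb = Kw/Ka = 1.0e-14 / 3.0 x 10^-8 = 3.33e-7.
[OH^-] = sqrt(Kb x [ClO-]) = sqrt(3.33e-7 x 0.1381) = 0.000215 M.
pOH = 3.67, so pH = 14.00 - 3.67 = 10.33.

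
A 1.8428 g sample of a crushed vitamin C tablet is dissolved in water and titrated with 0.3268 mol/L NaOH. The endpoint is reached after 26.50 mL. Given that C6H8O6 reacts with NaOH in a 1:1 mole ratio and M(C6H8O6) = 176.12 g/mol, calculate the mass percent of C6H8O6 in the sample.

82.8%

n(NaOH) = 0.3268 x 0.02650 = 0.008660 mol.
n(C6H8O6) = 0.008660 / 1 = 0.008660 mol.
mass of C6H8O6 = 0.008660 x 176.12 = 1.525 g.
% purity = 1.525 / 1.8428 x 100 = 82.8%.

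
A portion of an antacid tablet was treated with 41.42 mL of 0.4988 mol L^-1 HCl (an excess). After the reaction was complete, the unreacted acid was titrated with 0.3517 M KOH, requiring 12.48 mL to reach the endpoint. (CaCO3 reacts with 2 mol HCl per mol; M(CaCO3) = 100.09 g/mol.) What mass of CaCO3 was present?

0.814 g

Total n(HCl) added = 0.4988 x 0.04142 = 0.02066 mol.
n(KOH) used = 0.3517 x 0.01248 = 0.004389 mol, which equals the excess n(HCl).
So n(HCl) consumed by the sample = 0.02066 - 0.004389 = 0.01627 mol.
n(CaCO3) = 0.01627 / 2 = 0.008136 mol.
mass = 0.008136 mol x 100.09 g/mol = 0.814 g.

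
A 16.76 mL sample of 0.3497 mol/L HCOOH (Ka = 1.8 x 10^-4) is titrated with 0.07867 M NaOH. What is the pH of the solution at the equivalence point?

8.28

n(HCOOH) = 0.3497 x 0.01676 = 0.005861 mol; V(NaOH) at equivalence = 0.005861/0.07867 = 0.07450 L.
At equivalence all the acid is converted to HCOO-; total volume = 0.01676 + 0.07450 = 0.09126 L, so [HCOO-] = 0.005861/0.09126 = 0.06422 M.
Kb = Kw/Ka = 1.0e-14 / 1.8 x 10^-4 = 5.56e-11.
[OH^-] = sqrt(Kb x [HCOO-]) = sqrt(5.56e-11 x 0.06422) = 1.89e-6 M.
pOH = 5.72, so pH = 14.00 - 5.72 = 8.28.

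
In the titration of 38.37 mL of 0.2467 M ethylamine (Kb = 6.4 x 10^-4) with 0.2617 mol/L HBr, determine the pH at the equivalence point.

n(C2H5NH2) = 0.2467 x 0.03837 = 0.009466 mol; V(HBr) at equivalence = 0.009466/0.2617 = 0.03617 L.
At equivalence the base is fully converted to C2H5NH3+; total volume = 0.07454 L, so [C2H5NH3+] = 0.009466/0.07454 = 0.1270 M.
Ka(C2H5NH3+) = Kw/Kb = 1.0e-14 / 6.4 x 10^-4 = 1.56e-11.
[H^+] = sqrt(Ka x [C2H5NH3+]) = sqrt(1.56e-11 x 0.1270) = 1.41e-6 M.
pH = -log(1.41e-6) = 5.85.

5.85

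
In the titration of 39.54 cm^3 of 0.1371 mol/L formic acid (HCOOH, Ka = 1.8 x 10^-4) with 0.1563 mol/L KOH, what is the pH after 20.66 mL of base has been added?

3.91

Initial n(HCOOH) = 0.1371 x 0.03954 = 0.005421 mol.
n(KOH) added = 0.1563 x 0.02066 = 0.003229 mol, converting that many moles of HCOOH to HCOO-.
Remaining n(HCOOH) = 0.002192 mol; n(HCOO-) = 0.003229 mol.
By Henderson-Hasselbalch, pH = pKa + log([A^-]/[HA]) = 3.74 + log(0.003229/0.002192) = 3.74 + (+0.17) = 3.91.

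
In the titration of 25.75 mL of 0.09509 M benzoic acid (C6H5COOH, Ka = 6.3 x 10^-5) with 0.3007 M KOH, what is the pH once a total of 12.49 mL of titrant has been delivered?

12.53

n(acid) = 0.09509 x 0.02575 = 0.002449 mol; n(KOH) added = 0.3007 x 0.01249 = 0.003756 mol.
Base is in excess by 0.003756 - 0.002449 = 0.001307 mol in a total volume of 0.03824 L.
[OH^-] = 0.001307/0.03824 = 0.03418 M, so pOH = 1.47 and pH = 14.00 - 1.47 = 12.53.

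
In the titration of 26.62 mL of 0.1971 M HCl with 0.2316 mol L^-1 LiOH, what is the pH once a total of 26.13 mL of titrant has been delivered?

n(acid) = 0.1971 x 0.02662 = 0.005247 mol; n(LiOH) added = 0.2316 x 0.02613 = 0.006052 mol.
Base is in excess by 0.006052 - 0.005247 = 0.0008049 mol in a total volume of 0.05275 L.
[OH^-] = 0.0008049/0.05275 = 0.01526 M, so pOH = 1.82 and pH = 14.00 - 1.82 = 12.18.

12.18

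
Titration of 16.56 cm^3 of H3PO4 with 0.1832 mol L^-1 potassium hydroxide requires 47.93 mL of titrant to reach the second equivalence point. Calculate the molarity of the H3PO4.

0.265 M

n(KOH) = 0.1832 x 0.04793 = 0.008781 mol.
At the second equivalence point, 2 mol OH^- react per mol H3PO4, so n(H3PO4) = 0.008781 / 2 = 0.004390 mol.
[H3PO4] = 0.004390 / 0.01656 L = 0.265 M.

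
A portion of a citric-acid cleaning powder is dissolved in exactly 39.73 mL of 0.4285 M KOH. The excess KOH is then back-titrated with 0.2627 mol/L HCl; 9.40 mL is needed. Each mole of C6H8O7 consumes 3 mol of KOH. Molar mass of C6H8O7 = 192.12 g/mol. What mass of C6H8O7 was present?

0.932 g

Total n(KOH) added = 0.4285 x 0.03973 = 0.01702 mol.
n(HCl) used = 0.2627 x 0.009400 = 0.002469 mol, which equals the excess n(KOH).
So n(KOH) consumed by the sample = 0.01702 - 0.002469 = 0.01455 mol.
n(C6H8O7) = 0.01455 / 3 = 0.004852 mol.
mass = 0.004852 mol x 192.12 g/mol = 0.932 g.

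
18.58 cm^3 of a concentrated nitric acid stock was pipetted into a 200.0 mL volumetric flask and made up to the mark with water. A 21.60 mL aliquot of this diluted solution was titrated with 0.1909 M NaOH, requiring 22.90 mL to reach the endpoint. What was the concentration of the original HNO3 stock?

2.18 M

n(NaOH) = 0.1909 x 0.02290 = 0.004372 mol.
n(HNO3) in the aliquot = 0.004372 mol.
[diluted HNO3] = 0.004372 / 0.02160 = 0.2024 M.
Dilution factor = 200.0/18.58 = 10.76, so [stock] = 0.2024 x 10.76 = 2.18 M.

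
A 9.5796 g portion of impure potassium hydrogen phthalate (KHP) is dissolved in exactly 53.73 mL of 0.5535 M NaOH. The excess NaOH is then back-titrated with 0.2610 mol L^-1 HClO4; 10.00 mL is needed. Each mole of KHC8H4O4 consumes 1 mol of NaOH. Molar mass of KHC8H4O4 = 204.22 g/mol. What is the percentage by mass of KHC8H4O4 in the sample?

57.8%

Total n(NaOH) added = 0.5535 x 0.05373 = 0.02974 mol.
n(HClO4) used = 0.2610 x 0.01000 = 0.002610 mol, which equals the excess n(NaOH).
So n(NaOH) consumed by the sample = 0.02974 - 0.002610 = 0.02713 mol.
n(KHC8H4O4) = 0.02713 / 1 = 0.02713 mol.
mass KHC8H4O4 = 0.02713 x 204.22 = 5.540 g, so %KHC8H4O4 = 5.540/9.5796 x 100 = 57.8%.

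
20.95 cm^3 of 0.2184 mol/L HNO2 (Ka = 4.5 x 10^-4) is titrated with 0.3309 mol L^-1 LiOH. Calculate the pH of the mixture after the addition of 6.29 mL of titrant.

Initial n(HNO2) = 0.2184 x 0.02095 = 0.004575 mol.
n(LiOH) added = 0.3309 x 0.006290 = 0.002081 mol, converting that many moles of HNO2 to NO2-.
Remaining n(HNO2) = 0.002494 mol; n(NO2-) = 0.002081 mol.
By Henderson-Hasselbalch, pH = pKa + log([A^-]/[HA]) = 3.35 + log(0.002081/0.002494) = 3.35 + (-0.08) = 3.27.

3.27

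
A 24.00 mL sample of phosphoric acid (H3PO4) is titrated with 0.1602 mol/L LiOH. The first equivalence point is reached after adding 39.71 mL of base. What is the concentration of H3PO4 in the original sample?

0.265 M

n(LiOH) = 0.1602 x 0.03971 = 0.006362 mol.
At the first equivalence point, 1 mol OH^- react per mol H3PO4, so n(H3PO4) = 0.006362 / 1 = 0.006362 mol.
[H3PO4] = 0.006362 / 0.02400 L = 0.265 M.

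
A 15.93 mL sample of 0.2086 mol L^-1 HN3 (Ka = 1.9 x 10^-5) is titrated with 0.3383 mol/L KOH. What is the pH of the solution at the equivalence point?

n(HN3) = 0.2086 x 0.01593 = 0.003323 mol; V(KOH) at equivalence = 0.003323/0.3383 = 0.009823 L.
At equivalence all the acid is converted to N3-; total volume = 0.01593 + 0.009823 = 0.02575 L, so [N3-] = 0.003323/0.02575 = 0.1290 M.
Kb = Kw/Ka = 1.0e-14 / 1.9 x 10^-5 = 5.26e-10.
[OH^-] = sqrt(Kb x [N3-]) = sqrt(5.26e-10 x 0.1290) = 8.24e-6 M.
pOH = 5.08, so pH = 14.00 - 5.08 = 8.92.

8.92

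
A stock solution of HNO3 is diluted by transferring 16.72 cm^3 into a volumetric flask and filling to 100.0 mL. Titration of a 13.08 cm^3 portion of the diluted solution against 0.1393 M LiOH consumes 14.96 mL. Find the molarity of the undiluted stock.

n(LiOH) = 0.1393 x 0.01496 = 0.002084 mol.
n(HNO3) in the aliquot = 0.002084 mol.
[diluted HNO3] = 0.002084 / 0.01308 = 0.1593 M.
Dilution factor = 100.0/16.72 = 5.981, so [stock] = 0.1593 x 5.981 = 0.953 M.

0.953 M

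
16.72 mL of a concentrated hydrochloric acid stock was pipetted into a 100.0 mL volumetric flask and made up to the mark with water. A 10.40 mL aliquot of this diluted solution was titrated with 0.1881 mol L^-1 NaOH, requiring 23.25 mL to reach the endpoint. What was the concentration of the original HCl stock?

2.52 M

n(NaOH) = 0.1881 x 0.02325 = 0.004373 mol.
n(HCl) in the aliquot = 0.004373 mol.
[diluted HCl] = 0.004373 / 0.01040 = 0.4205 M.
Dilution factor = 100.0/16.72 = 5.981, so [stock] = 0.4205 x 5.981 = 2.52 M.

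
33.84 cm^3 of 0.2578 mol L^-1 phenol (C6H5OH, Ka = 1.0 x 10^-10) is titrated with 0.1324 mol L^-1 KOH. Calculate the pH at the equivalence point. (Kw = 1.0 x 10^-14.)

n(C6H5OH) = 0.2578 x 0.03384 = 0.008724 mol; V(KOH) at equivalence = 0.008724/0.1324 = 0.06589 L.
At equivalence all the acid is converted to C6H5O-; total volume = 0.03384 + 0.06589 = 0.09973 L, so [C6H5O-] = 0.008724/0.09973 = 0.08747 M.
Kb = Kw/Ka = 1.0e-14 / 1.0 x 10^-10 = 0.000100.
[OH^-] = sqrt(Kb x [C6H5O-]) = sqrt(0.000100 x 0.08747) = 0.00296 M.
pOH = 2.53, so pH = 14.00 - 2.53 = 11.47.

11.47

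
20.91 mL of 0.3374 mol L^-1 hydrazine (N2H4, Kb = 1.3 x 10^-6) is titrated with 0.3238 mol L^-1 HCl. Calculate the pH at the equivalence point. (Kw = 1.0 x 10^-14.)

n(N2H4) = 0.3374 x 0.02091 = 0.007055 mol; V(HCl) at equivalence = 0.007055/0.3238 = 0.02179 L.
At equivalence the base is fully converted to N2H5+; total volume = 0.04270 L, so [N2H5+] = 0.007055/0.04270 = 0.1652 M.
Ka(N2H5+) = Kw/Kb = 1.0e-14 / 1.3 x 10^-6 = 7.69e-9.
[H^+] = sqrt(Ka x [N2H5+]) = sqrt(7.69e-9 x 0.1652) = 3.57e-5 M.
pH = -log(3.57e-5) = 4.45.

4.45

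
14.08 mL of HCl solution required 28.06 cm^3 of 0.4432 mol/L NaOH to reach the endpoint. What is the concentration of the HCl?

0.883 M

n(NaOH) delivered = 0.4432 x 0.02806 = 0.01244 mol.
For a 1:1 reaction, n(HCl) = 0.01244 mol.
[HCl] = 0.01244 mol / 0.01408 L = 0.883 M.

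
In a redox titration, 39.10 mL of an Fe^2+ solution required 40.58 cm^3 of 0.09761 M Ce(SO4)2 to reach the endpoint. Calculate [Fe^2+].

n(Ce(SO4)2) = 0.09761 x 0.04058 = 0.003961 mol.
From the balanced equation, 1 mol Ce(SO4)2 reacts with 1 mol Fe^2+, so n(Fe^2+) = 0.003961 x 1/1 = 0.003961 mol.
[Fe^2+] = 0.003961 / 0.03910 L = 0.101 M.

0.101 M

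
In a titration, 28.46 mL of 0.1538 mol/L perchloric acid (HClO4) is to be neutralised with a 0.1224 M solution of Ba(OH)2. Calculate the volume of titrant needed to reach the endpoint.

n(HClO4) = 0.1538 mol/L x 0.02846 L = 0.004377 mol.
The neutralisation is 2 HClO4 : 1 Ba(OH)2, so n(Ba(OH)2) = 0.004377 x 1/2 = 0.002189 mol.
V(Ba(OH)2) = 0.002189 / 0.1224 = 0.01788 L = 17.9 mL.

17.9 mL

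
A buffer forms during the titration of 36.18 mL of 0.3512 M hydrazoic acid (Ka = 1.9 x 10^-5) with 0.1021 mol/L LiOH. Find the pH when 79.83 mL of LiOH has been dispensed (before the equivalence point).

4.97

Initial n(HN3) = 0.3512 x 0.03618 = 0.01271 mol.
n(LiOH) added = 0.1021 x 0.07983 = 0.008151 mol, converting that many moles of HN3 to N3-.
Remaining n(HN3) = 0.004556 mol; n(N3-) = 0.008151 mol.
By Henderson-Hasselbalch, pH = pKa + log([A^-]/[HA]) = 4.72 + log(0.008151/0.004556) = 4.72 + (+0.25) = 4.97.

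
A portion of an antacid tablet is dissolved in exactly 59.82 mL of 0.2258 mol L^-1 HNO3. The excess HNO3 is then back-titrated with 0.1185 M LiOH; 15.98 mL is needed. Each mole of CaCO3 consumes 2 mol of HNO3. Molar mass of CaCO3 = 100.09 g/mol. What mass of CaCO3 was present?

Total n(HNO3) added = 0.2258 x 0.05982 = 0.01351 mol.
n(LiOH) used = 0.1185 x 0.01598 = 0.001894 mol, which equals the excess n(HNO3).
So n(HNO3) consumed by the sample = 0.01351 - 0.001894 = 0.01161 mol.
n(CaCO3) = 0.01161 / 2 = 0.005807 mol.
mass = 0.005807 mol x 100.09 g/mol = 0.581 g.

0.581 g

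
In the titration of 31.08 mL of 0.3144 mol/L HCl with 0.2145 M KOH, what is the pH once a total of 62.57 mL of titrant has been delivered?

12.59

n(acid) = 0.3144 x 0.03108 = 0.009772 mol; n(KOH) added = 0.2145 x 0.06257 = 0.01342 mol.
Base is in excess by 0.01342 - 0.009772 = 0.003650 mol in a total volume of 0.09365 L.
[OH^-] = 0.003650/0.09365 = 0.03897 M, so pOH = 1.41 and pH = 14.00 - 1.41 = 12.59.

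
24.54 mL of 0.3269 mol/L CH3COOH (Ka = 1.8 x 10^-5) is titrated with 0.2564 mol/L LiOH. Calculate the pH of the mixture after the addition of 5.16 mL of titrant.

Initial n(CH3COOH) = 0.3269 x 0.02454 = 0.008022 mol.
n(LiOH) added = 0.2564 x 0.005160 = 0.001323 mol, converting that many moles of CH3COOH to CH3COO-.
Remaining n(CH3COOH) = 0.006699 mol; n(CH3COO-) = 0.001323 mol.
By Henderson-Hasselbalch, pH = pKa + log([A^-]/[HA]) = 4.74 + log(0.001323/0.006699) = 4.74 + (-0.70) = 4.04.

4.04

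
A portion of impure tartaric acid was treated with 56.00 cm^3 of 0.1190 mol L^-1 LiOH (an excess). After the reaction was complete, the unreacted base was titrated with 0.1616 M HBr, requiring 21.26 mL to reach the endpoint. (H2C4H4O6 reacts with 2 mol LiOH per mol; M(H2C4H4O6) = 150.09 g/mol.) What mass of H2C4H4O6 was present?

0.242 g

Total n(LiOH) added = 0.1190 x 0.05600 = 0.006664 mol.
n(HBr) used = 0.1616 x 0.02126 = 0.003436 mol, which equals the excess n(LiOH).
So n(LiOH) consumed by the sample = 0.006664 - 0.003436 = 0.003228 mol.
n(H2C4H4O6) = 0.003228 / 2 = 0.001614 mol.
mass = 0.001614 mol x 150.09 g/mol = 0.242 g.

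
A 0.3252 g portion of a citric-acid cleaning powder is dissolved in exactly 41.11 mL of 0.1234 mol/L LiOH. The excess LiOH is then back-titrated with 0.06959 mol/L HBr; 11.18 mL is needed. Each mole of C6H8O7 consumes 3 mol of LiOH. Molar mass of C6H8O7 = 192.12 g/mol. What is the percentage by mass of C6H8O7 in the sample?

84.6%

Total n(LiOH) added = 0.1234 x 0.04111 = 0.005073 mol.
n(HBr) used = 0.06959 x 0.01118 = 0.0007780 mol, which equals the excess n(LiOH).
So n(LiOH) consumed by the sample = 0.005073 - 0.0007780 = 0.004295 mol.
n(C6H8O7) = 0.004295 / 3 = 0.001432 mol.
mass C6H8O7 = 0.001432 x 192.12 = 0.2750 g, so %C6H8O7 = 0.2750/0.3252 x 100 = 84.6%.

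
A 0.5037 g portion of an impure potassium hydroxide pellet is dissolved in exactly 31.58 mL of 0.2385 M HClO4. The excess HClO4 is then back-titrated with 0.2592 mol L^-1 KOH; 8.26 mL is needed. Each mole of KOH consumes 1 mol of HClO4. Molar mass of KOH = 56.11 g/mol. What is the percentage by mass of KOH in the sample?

60.1%

Total n(HClO4) added = 0.2385 x 0.03158 = 0.007532 mol.
n(KOH) used = 0.2592 x 0.008260 = 0.002141 mol, which equals the excess n(HClO4).
So n(HClO4) consumed by the sample = 0.007532 - 0.002141 = 0.005391 mol.
n(KOH) = 0.005391 / 1 = 0.005391 mol.
mass KOH = 0.005391 x 56.11 = 0.3025 g, so %KOH = 0.3025/0.5037 x 100 = 60.1%.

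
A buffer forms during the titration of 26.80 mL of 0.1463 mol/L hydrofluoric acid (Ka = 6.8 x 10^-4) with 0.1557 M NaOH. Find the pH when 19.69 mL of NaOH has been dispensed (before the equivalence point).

3.72

Initial n(HF) = 0.1463 x 0.02680 = 0.003921 mol.
n(NaOH) added = 0.1557 x 0.01969 = 0.003066 mol, converting that many moles of HF to F-.
Remaining n(HF) = 0.0008551 mol; n(F-) = 0.003066 mol.
By Henderson-Hasselbalch, pH = pKa + log([A^-]/[HA]) = 3.17 + log(0.003066/0.0008551) = 3.17 + (+0.55) = 3.72.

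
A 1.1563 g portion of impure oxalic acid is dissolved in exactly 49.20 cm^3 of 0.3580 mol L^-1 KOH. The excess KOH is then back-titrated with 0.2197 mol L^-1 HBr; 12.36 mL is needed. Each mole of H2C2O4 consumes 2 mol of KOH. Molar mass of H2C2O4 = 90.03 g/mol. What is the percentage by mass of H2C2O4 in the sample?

58.0%

Total n(KOH) added = 0.3580 x 0.04920 = 0.01761 mol.
n(HBr) used = 0.2197 x 0.01236 = 0.002715 mol, which equals the excess n(KOH).
So n(KOH) consumed by the sample = 0.01761 - 0.002715 = 0.01490 mol.
n(H2C2O4) = 0.01490 / 2 = 0.007449 mol.
mass H2C2O4 = 0.007449 x 90.03 = 0.6706 g, so %H2C2O4 = 0.6706/1.1563 x 100 = 58.0%.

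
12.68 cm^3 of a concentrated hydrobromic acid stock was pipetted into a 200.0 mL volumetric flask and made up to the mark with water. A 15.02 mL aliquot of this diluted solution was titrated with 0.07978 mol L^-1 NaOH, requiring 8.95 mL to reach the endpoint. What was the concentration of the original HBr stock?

n(NaOH) = 0.07978 x 0.008950 = 0.0007140 mol.
n(HBr) in the aliquot = 0.0007140 mol.
[diluted HBr] = 0.0007140 / 0.01502 = 0.04754 M.
Dilution factor = 200.0/12.68 = 15.77, so [stock] = 0.04754 x 15.77 = 0.750 M.

0.750 M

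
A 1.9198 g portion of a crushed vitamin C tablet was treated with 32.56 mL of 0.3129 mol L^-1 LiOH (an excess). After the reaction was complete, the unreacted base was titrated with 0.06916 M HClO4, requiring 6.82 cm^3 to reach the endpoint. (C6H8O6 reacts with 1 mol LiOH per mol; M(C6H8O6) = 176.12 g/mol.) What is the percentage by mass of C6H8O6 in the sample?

Total n(LiOH) added = 0.3129 x 0.03256 = 0.01019 mol.
n(HClO4) used = 0.06916 x 0.006820 = 0.0004717 mol, which equals the excess n(LiOH).
So n(LiOH) consumed by the sample = 0.01019 - 0.0004717 = 0.009716 mol.
n(C6H8O6) = 0.009716 / 1 = 0.009716 mol.
mass C6H8O6 = 0.009716 x 176.12 = 1.711 g, so %C6H8O6 = 1.711/1.9198 x 100 = 89.1%.

89.1%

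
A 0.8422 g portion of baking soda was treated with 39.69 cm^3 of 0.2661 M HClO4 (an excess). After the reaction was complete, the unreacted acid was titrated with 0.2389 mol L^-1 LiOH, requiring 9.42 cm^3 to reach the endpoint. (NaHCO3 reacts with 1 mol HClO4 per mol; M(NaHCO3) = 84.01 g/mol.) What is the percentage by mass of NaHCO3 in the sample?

82.9%

Total n(HClO4) added = 0.2661 x 0.03969 = 0.01056 mol.
n(LiOH) used = 0.2389 x 0.009420 = 0.002250 mol, which equals the excess n(HClO4).
So n(HClO4) consumed by the sample = 0.01056 - 0.002250 = 0.008311 mol.
n(NaHCO3) = 0.008311 / 1 = 0.008311 mol.
mass NaHCO3 = 0.008311 x 84.01 = 0.6982 g, so %NaHCO3 = 0.6982/0.8422 x 100 = 82.9%.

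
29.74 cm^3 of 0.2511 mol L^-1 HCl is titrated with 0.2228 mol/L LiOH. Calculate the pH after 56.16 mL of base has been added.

n(acid) = 0.2511 x 0.02974 = 0.007468 mol; n(LiOH) added = 0.2228 x 0.05616 = 0.01251 mol.
Base is in excess by 0.01251 - 0.007468 = 0.005045 mol in a total volume of 0.08590 L.
[OH^-] = 0.005045/0.08590 = 0.05873 M, so pOH = 1.23 and pH = 14.00 - 1.23 = 12.77.

12.77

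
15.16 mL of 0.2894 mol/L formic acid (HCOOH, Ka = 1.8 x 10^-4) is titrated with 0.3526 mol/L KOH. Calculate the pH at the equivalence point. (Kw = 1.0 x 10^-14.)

n(HCOOH) = 0.2894 x 0.01516 = 0.004387 mol; V(KOH) at equivalence = 0.004387/0.3526 = 0.01244 L.
At equivalence all the acid is converted to HCOO-; total volume = 0.01516 + 0.01244 = 0.02760 L, so [HCOO-] = 0.004387/0.02760 = 0.1589 M.
Kb = Kw/Ka = 1.0e-14 / 1.8 x 10^-4 = 5.56e-11.
[OH^-] = sqrt(Kb x [HCOO-]) = sqrt(5.56e-11 x 0.1589) = 2.97e-6 M.
pOH = 5.53, so pH = 14.00 - 5.53 = 8.47.

8.47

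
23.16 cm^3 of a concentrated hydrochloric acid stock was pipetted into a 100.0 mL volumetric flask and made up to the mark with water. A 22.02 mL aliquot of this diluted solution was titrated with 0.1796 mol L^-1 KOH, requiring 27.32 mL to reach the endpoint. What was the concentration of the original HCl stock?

n(KOH) = 0.1796 x 0.02732 = 0.004907 mol.
n(HCl) in the aliquot = 0.004907 mol.
[diluted HCl] = 0.004907 / 0.02202 = 0.2228 M.
Dilution factor = 100.0/23.16 = 4.318, so [stock] = 0.2228 x 4.318 = 0.962 M.

0.962 M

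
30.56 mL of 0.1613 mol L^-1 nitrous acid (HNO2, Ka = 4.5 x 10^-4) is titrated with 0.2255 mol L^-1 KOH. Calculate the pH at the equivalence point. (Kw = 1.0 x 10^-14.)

8.16

n(HNO2) = 0.1613 x 0.03056 = 0.004929 mol; V(KOH) at equivalence = 0.004929/0.2255 = 0.02186 L.
At equivalence all the acid is converted to NO2-; total volume = 0.03056 + 0.02186 = 0.05242 L, so [NO2-] = 0.004929/0.05242 = 0.09404 M.
Kb = Kw/Ka = 1.0e-14 / 4.5 x 10^-4 = 2.22e-11.
[OH^-] = sqrt(Kb x [NO2-]) = sqrt(2.22e-11 x 0.09404) = 1.45e-6 M.
pOH = 5.84, so pH = 14.00 - 5.84 = 8.16.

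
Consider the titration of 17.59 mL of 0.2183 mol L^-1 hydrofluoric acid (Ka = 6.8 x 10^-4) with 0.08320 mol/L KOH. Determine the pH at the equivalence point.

7.97

n(HF) = 0.2183 x 0.01759 = 0.003840 mol; V(KOH) at equivalence = 0.003840/0.08320 = 0.04615 L.
At equivalence all the acid is converted to F-; total volume = 0.01759 + 0.04615 = 0.06374 L, so [F-] = 0.003840/0.06374 = 0.06024 M.
Kb = Kw/Ka = 1.0e-14 / 6.8 x 10^-4 = 1.47e-11.
[OH^-] = sqrt(Kb x [F-]) = sqrt(1.47e-11 x 0.06024) = 9.41e-7 M.
pOH = 6.03, so pH = 14.00 - 6.03 = 7.97.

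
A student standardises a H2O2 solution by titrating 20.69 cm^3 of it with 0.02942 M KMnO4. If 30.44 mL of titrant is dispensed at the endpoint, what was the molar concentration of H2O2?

0.108 M

n(KMnO4) = 0.02942 x 0.03044 = 0.0008955 mol.
From the balanced equation, 2 mol KMnO4 reacts with 5 mol H2O2, so n(H2O2) = 0.0008955 x 5/2 = 0.002239 mol.
[H2O2] = 0.002239 / 0.02069 L = 0.108 M.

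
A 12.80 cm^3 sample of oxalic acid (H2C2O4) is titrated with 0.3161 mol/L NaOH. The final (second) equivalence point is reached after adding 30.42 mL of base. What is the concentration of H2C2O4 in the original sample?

n(NaOH) = 0.3161 x 0.03042 = 0.009616 mol.
At the final (second) equivalence point, 2 mol OH^- react per mol H2C2O4, so n(H2C2O4) = 0.009616 / 2 = 0.004808 mol.
[H2C2O4] = 0.004808 / 0.01280 L = 0.376 M.

0.376 M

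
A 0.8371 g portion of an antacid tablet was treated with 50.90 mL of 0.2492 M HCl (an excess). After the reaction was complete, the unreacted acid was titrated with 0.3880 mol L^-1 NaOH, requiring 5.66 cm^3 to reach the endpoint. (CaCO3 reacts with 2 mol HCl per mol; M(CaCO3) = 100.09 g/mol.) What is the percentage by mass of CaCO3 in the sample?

Total n(HCl) added = 0.2492 x 0.05090 = 0.01268 mol.
n(NaOH) used = 0.3880 x 0.005660 = 0.002196 mol, which equals the excess n(HCl).
So n(HCl) consumed by the sample = 0.01268 - 0.002196 = 0.01049 mol.
n(CaCO3) = 0.01049 / 2 = 0.005244 mol.
mass CaCO3 = 0.005244 x 100.09 = 0.5249 g, so %CaCO3 = 0.5249/0.8371 x 100 = 62.7%.

62.7%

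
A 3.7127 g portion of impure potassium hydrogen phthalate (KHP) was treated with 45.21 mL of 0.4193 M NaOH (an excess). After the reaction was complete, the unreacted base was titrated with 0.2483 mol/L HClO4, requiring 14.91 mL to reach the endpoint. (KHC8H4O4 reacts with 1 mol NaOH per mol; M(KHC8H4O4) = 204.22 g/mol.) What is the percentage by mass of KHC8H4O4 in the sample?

Total n(NaOH) added = 0.4193 x 0.04521 = 0.01896 mol.
n(HClO4) used = 0.2483 x 0.01491 = 0.003702 mol, which equals the excess n(NaOH).
So n(NaOH) consumed by the sample = 0.01896 - 0.003702 = 0.01525 mol.
n(KHC8H4O4) = 0.01525 / 1 = 0.01525 mol.
mass KHC8H4O4 = 0.01525 x 204.22 = 3.115 g, so %KHC8H4O4 = 3.115/3.7127 x 100 = 83.9%.

83.9%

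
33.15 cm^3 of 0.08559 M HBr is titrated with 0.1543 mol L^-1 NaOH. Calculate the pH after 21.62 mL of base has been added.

n(acid) = 0.08559 x 0.03315 = 0.002837 mol; n(NaOH) added = 0.1543 x 0.02162 = 0.003336 mol.
Base is in excess by 0.003336 - 0.002837 = 0.0004987 mol in a total volume of 0.05477 L.
[OH^-] = 0.0004987/0.05477 = 0.009105 M, so pOH = 2.04 and pH = 14.00 - 2.04 = 11.96.

11.96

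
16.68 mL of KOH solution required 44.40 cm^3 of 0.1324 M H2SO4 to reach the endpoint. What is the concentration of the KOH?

n(H2SO4) delivered = 0.1324 x 0.04440 = 0.005879 mol.
The reaction is 2 KOH + 1 H2SO4, so n(KOH) = 0.005879 x 2/1 = 0.01176 mol.
[KOH] = 0.01176 mol / 0.01668 L = 0.705 M.

0.705 M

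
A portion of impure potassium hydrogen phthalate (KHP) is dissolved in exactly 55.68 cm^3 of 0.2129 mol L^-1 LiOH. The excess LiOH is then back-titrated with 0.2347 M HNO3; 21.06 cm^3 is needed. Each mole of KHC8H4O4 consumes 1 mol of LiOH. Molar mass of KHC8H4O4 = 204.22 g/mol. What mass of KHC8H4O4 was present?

Total n(LiOH) added = 0.2129 x 0.05568 = 0.01185 mol.
n(HNO3) used = 0.2347 x 0.02106 = 0.004943 mol, which equals the excess n(LiOH).
So n(LiOH) consumed by the sample = 0.01185 - 0.004943 = 0.006911 mol.
n(KHC8H4O4) = 0.006911 / 1 = 0.006911 mol.
mass = 0.006911 mol x 204.22 g/mol = 1.41 g.

1.41 g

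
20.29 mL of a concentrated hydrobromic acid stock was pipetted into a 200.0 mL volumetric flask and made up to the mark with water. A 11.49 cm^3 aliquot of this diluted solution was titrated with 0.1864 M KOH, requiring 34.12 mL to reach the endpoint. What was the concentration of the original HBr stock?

5.46 M

n(KOH) = 0.1864 x 0.03412 = 0.006360 mol.
n(HBr) in the aliquot = 0.006360 mol.
[diluted HBr] = 0.006360 / 0.01149 = 0.5535 M.
Dilution factor = 200.0/20.29 = 9.857, so [stock] = 0.5535 x 9.857 = 5.46 M.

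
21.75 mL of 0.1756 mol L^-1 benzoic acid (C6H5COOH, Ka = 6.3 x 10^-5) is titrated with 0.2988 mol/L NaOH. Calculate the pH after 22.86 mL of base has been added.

12.83

n(acid) = 0.1756 x 0.02175 = 0.003819 mol; n(NaOH) added = 0.2988 x 0.02286 = 0.006831 mol.
Base is in excess by 0.006831 - 0.003819 = 0.003011 mol in a total volume of 0.04461 L.
[OH^-] = 0.003011/0.04461 = 0.06750 M, so pOH = 1.17 and pH = 14.00 - 1.17 = 12.83.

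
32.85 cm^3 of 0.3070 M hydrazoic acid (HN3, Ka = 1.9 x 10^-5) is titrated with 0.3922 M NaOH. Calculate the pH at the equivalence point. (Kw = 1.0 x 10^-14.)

n(HN3) = 0.3070 x 0.03285 = 0.01008 mol; V(NaOH) at equivalence = 0.01008/0.3922 = 0.02571 L.
At equivalence all the acid is converted to N3-; total volume = 0.03285 + 0.02571 = 0.05856 L, so [N3-] = 0.01008/0.05856 = 0.1722 M.
Kb = Kw/Ka = 1.0e-14 / 1.9 x 10^-5 = 5.26e-10.
[OH^-] = sqrt(Kb x [N3-]) = sqrt(5.26e-10 x 0.1722) = 9.52e-6 M.
pOH = 5.02, so pH = 14.00 - 5.02 = 8.98.

8.98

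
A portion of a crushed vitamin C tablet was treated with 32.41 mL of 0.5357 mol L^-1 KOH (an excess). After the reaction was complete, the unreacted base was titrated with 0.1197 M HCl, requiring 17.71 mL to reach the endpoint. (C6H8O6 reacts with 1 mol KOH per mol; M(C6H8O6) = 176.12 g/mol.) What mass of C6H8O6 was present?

Total n(KOH) added = 0.5357 x 0.03241 = 0.01736 mol.
n(HCl) used = 0.1197 x 0.01771 = 0.002120 mol, which equals the excess n(KOH).
So n(KOH) consumed by the sample = 0.01736 - 0.002120 = 0.01524 mol.
n(C6H8O6) = 0.01524 / 1 = 0.01524 mol.
mass = 0.01524 mol x 176.12 g/mol = 2.68 g.

2.68 g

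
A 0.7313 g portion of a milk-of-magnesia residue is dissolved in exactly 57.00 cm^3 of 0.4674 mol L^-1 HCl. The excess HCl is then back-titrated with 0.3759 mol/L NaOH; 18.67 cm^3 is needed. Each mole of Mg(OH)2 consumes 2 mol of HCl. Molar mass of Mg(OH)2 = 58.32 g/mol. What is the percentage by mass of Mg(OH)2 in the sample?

78.2%

Total n(HCl) added = 0.4674 x 0.05700 = 0.02664 mol.
n(NaOH) used = 0.3759 x 0.01867 = 0.007018 mol, which equals the excess n(HCl).
So n(HCl) consumed by the sample = 0.02664 - 0.007018 = 0.01962 mol.
n(Mg(OH)2) = 0.01962 / 2 = 0.009812 mol.
mass Mg(OH)2 = 0.009812 x 58.32 = 0.5722 g, so %Mg(OH)2 = 0.5722/0.7313 x 100 = 78.2%.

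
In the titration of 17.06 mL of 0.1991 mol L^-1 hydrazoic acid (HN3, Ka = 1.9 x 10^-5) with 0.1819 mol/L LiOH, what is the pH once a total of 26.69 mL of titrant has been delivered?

n(acid) = 0.1991 x 0.01706 = 0.003397 mol; n(LiOH) added = 0.1819 x 0.02669 = 0.004855 mol.
Base is in excess by 0.004855 - 0.003397 = 0.001458 mol in a total volume of 0.04375 L.
[OH^-] = 0.001458/0.04375 = 0.03333 M, so pOH = 1.48 and pH = 14.00 - 1.48 = 12.52.

12.52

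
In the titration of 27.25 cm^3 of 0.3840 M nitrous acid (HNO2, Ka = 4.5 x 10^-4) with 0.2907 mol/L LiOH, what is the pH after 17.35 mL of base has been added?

Initial n(HNO2) = 0.3840 x 0.02725 = 0.01046 mol.
n(LiOH) added = 0.2907 x 0.01735 = 0.005044 mol, converting that many moles of HNO2 to NO2-.
Remaining n(HNO2) = 0.005420 mol; n(NO2-) = 0.005044 mol.
By Henderson-Hasselbalch, pH = pKa + log([A^-]/[HA]) = 3.35 + log(0.005044/0.005420) = 3.35 + (-0.03) = 3.32.

3.32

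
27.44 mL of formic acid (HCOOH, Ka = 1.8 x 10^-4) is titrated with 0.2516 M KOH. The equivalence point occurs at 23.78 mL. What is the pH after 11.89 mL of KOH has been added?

11.89 mL is exactly half the equivalence volume (23.78/2), i.e. the half-equivalence point.
There, n(HA) = n(A^-), so pH = pKa = -log(1.8 x 10^-4) = 3.74.

3.74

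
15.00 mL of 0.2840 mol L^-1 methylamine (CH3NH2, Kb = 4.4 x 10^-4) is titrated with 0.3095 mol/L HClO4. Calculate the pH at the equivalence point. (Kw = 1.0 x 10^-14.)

5.74

n(CH3NH2) = 0.2840 x 0.01500 = 0.004260 mol; V(HClO4) at equivalence = 0.004260/0.3095 = 0.01376 L.
At equivalence the base is fully converted to CH3NH3+; total volume = 0.02876 L, so [CH3NH3+] = 0.004260/0.02876 = 0.1481 M.
Ka(CH3NH3+) = Kw/Kb = 1.0e-14 / 4.4 x 10^-4 = 2.27e-11.
[H^+] = sqrt(Ka x [CH3NH3+]) = sqrt(2.27e-11 x 0.1481) = 1.83e-6 M.
pH = -log(1.83e-6) = 5.74.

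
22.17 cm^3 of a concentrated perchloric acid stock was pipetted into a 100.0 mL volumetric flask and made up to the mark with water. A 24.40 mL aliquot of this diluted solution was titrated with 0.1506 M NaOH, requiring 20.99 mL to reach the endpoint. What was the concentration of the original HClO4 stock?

0.584 M

n(NaOH) = 0.1506 x 0.02099 = 0.003161 mol.
n(HClO4) in the aliquot = 0.003161 mol.
[diluted HClO4] = 0.003161 / 0.02440 = 0.1296 M.
Dilution factor = 100.0/22.17 = 4.511, so [stock] = 0.1296 x 4.511 = 0.584 M.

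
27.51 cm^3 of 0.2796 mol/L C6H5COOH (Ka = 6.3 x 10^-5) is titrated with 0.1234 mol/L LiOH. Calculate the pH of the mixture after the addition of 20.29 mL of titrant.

Initial n(C6H5COOH) = 0.2796 x 0.02751 = 0.007692 mol.
n(LiOH) added = 0.1234 x 0.02029 = 0.002504 mol, converting that many moles of C6H5COOH to C6H5COO-.
Remaining n(C6H5COOH) = 0.005188 mol; n(C6H5COO-) = 0.002504 mol.
By Henderson-Hasselbalch, pH = pKa + log([A^-]/[HA]) = 4.20 + log(0.002504/0.005188) = 4.20 + (-0.32) = 3.88.

3.88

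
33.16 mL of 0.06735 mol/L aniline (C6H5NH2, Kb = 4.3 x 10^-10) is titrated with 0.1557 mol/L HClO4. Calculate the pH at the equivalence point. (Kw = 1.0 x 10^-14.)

2.98

n(C6H5NH2) = 0.06735 x 0.03316 = 0.002233 mol; V(HClO4) at equivalence = 0.002233/0.1557 = 0.01434 L.
At equivalence the base is fully converted to C6H5NH3+; total volume = 0.04750 L, so [C6H5NH3+] = 0.002233/0.04750 = 0.04701 M.
Ka(C6H5NH3+) = Kw/Kb = 1.0e-14 / 4.3 x 10^-10 = 2.33e-5.
[H^+] = sqrt(Ka x [C6H5NH3+]) = sqrt(2.33e-5 x 0.04701) = 0.00105 M.
pH = -log(0.00105) = 2.98.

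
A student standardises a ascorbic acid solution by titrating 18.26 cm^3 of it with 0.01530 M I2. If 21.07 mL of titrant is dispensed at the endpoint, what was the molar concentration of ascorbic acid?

0.0177 M

n(I2) = 0.01530 x 0.02107 = 0.0003224 mol.
From the balanced equation, 1 mol I2 reacts with 1 mol ascorbic acid, so n(ascorbic acid) = 0.0003224 x 1/1 = 0.0003224 mol.
[ascorbic acid] = 0.0003224 / 0.01826 L = 0.0177 M.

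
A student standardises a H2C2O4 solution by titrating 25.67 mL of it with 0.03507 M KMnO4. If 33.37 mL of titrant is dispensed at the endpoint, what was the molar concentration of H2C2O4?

n(KMnO4) = 0.03507 x 0.03337 = 0.001170 mol.
From the balanced equation, 2 mol KMnO4 reacts with 5 mol H2C2O4, so n(H2C2O4) = 0.001170 x 5/2 = 0.002926 mol.
[H2C2O4] = 0.002926 / 0.02567 L = 0.114 M.

0.114 M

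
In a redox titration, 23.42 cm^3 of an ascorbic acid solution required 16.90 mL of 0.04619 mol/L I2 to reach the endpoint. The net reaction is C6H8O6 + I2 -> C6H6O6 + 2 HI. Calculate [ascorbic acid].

n(I2) = 0.04619 x 0.01690 = 0.0007806 mol.
From the balanced equation, 1 mol I2 reacts with 1 mol ascorbic acid, so n(ascorbic acid) = 0.0007806 x 1/1 = 0.0007806 mol.
[ascorbic acid] = 0.0007806 / 0.02342 L = 0.0333 M.

0.0333 M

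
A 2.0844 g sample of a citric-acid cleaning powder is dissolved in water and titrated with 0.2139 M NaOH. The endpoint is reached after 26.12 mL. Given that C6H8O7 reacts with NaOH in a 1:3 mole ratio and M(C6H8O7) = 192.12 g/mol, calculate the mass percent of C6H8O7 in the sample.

n(NaOH) = 0.2139 x 0.02612 = 0.005587 mol.
n(C6H8O7) = 0.005587 / 3 = 0.001862 mol.
mass of C6H8O7 = 0.001862 x 192.12 = 0.3578 g.
% purity = 0.3578 / 2.0844 x 100 = 17.2%.

17.2%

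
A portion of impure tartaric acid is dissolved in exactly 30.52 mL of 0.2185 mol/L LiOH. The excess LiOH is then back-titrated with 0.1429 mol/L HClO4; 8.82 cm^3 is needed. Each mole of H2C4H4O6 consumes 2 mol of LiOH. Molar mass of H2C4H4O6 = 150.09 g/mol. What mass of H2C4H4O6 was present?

Total n(LiOH) added = 0.2185 x 0.03052 = 0.006669 mol.
n(HClO4) used = 0.1429 x 0.008820 = 0.001260 mol, which equals the excess n(LiOH).
So n(LiOH) consumed by the sample = 0.006669 - 0.001260 = 0.005408 mol.
n(H2C4H4O6) = 0.005408 / 2 = 0.002704 mol.
mass = 0.002704 mol x 150.09 g/mol = 0.406 g.

0.406 g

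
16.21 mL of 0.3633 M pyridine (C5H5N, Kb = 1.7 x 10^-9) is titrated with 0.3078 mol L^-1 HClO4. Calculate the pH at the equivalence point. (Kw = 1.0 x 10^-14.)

n(C5H5N) = 0.3633 x 0.01621 = 0.005889 mol; V(HClO4) at equivalence = 0.005889/0.3078 = 0.01913 L.
At equivalence the base is fully converted to C5H5NH+; total volume = 0.03534 L, so [C5H5NH+] = 0.005889/0.03534 = 0.1666 M.
Ka(C5H5NH+) = Kw/Kb = 1.0e-14 / 1.7 x 10^-9 = 5.88e-6.
[H^+] = sqrt(Ka x [C5H5NH+]) = sqrt(5.88e-6 x 0.1666) = 0.000990 M.
pH = -log(0.000990) = 3.00.

3.00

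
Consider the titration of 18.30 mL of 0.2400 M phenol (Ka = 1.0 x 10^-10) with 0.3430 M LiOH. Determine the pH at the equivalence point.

n(C6H5OH) = 0.2400 x 0.01830 = 0.004392 mol; V(LiOH) at equivalence = 0.004392/0.3430 = 0.01280 L.
At equivalence all the acid is converted to C6H5O-; total volume = 0.01830 + 0.01280 = 0.03110 L, so [C6H5O-] = 0.004392/0.03110 = 0.1412 M.
Kb = Kw/Ka = 1.0e-14 / 1.0 x 10^-10 = 0.000100.
[OH^-] = sqrt(Kb x [C6H5O-]) = sqrt(0.000100 x 0.1412) = 0.00376 M.
pOH = 2.43, so pH = 14.00 - 2.43 = 11.57.

11.57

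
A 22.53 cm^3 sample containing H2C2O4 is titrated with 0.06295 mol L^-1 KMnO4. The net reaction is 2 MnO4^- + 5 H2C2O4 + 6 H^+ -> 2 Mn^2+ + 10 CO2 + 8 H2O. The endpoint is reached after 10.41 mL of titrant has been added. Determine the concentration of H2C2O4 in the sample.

0.0727 M

n(KMnO4) = 0.06295 x 0.01041 = 0.0006553 mol.
From the balanced equation, 2 mol KMnO4 reacts with 5 mol H2C2O4, so n(H2C2O4) = 0.0006553 x 5/2 = 0.001638 mol.
[H2C2O4] = 0.001638 / 0.02253 L = 0.0727 M.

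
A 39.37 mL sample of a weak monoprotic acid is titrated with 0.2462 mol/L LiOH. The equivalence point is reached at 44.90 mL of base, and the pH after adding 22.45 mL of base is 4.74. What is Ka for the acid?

22.45 mL is half of the equivalence volume, so this is the half-equivalence point where [HA] = [A^-].
At half-equivalence pH = pKa, so pKa = 4.74.
Ka = 10^(-4.74) = 1.8 x 10^-5.

1.8 x 10^-5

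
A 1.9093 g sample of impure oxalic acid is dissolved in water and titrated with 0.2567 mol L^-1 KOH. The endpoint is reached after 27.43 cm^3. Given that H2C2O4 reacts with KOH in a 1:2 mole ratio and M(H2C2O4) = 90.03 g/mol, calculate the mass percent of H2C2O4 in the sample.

n(KOH) = 0.2567 x 0.02743 = 0.007041 mol.
n(H2C2O4) = 0.007041 / 2 = 0.003521 mol.
mass of H2C2O4 = 0.003521 x 90.03 = 0.3170 g.
% purity = 0.3170 / 1.9093 x 100 = 16.6%.

16.6%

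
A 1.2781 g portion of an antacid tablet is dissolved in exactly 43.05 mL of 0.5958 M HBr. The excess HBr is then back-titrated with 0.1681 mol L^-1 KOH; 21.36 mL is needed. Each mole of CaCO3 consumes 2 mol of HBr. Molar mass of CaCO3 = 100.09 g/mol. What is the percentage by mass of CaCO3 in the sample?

86.4%

Total n(HBr) added = 0.5958 x 0.04305 = 0.02565 mol.
n(KOH) used = 0.1681 x 0.02136 = 0.003591 mol, which equals the excess n(HBr).
So n(HBr) consumed by the sample = 0.02565 - 0.003591 = 0.02206 mol.
n(CaCO3) = 0.02206 / 2 = 0.01103 mol.
mass CaCO3 = 0.01103 x 100.09 = 1.104 g, so %CaCO3 = 1.104/1.2781 x 100 = 86.4%.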